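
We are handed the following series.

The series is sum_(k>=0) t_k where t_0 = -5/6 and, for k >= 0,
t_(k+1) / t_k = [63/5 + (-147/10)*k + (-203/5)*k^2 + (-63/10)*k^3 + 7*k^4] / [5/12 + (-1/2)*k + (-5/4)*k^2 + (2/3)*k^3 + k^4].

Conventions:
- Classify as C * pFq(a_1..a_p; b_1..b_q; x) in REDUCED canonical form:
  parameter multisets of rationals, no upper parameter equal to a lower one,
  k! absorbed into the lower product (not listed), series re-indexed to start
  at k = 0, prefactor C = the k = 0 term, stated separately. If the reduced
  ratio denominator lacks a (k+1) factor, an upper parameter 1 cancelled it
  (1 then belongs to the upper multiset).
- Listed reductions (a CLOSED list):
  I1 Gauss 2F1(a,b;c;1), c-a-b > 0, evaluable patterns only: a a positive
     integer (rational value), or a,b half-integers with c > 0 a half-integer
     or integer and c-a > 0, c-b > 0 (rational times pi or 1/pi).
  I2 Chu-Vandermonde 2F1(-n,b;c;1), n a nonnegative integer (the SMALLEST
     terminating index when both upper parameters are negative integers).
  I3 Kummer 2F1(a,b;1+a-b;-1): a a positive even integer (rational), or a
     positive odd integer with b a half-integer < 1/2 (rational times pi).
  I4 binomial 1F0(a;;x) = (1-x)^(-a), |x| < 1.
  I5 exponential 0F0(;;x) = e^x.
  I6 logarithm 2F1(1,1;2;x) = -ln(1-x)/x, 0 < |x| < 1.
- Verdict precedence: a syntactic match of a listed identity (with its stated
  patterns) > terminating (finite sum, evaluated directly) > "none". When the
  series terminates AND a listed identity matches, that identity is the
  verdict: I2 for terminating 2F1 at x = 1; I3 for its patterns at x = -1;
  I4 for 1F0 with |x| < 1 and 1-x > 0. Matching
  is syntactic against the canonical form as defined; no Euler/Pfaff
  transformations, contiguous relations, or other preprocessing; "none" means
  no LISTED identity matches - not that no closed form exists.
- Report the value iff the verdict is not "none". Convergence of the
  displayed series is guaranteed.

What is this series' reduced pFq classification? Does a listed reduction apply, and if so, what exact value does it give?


With C = -5/6: the canonical form is 3F2(-3, -2/5, 3/2; -5/6, -1/2; 7). Verdict: terminating at k = 3: the factor (-3)_k kills every later term; summing the 4 survivors is exact. Its exact value is -3083849/150.

The tell: t_0 being -5/6, the parameter 1 appears in both the upper and lower lists and cancels.
Step ratio: r(k) = 7 * (k-3) (k-2/5) (k+3/2) / [(k-5/6) (k-1/2) (k+1)] - rational; roots negated = parameters, x = 7, C = -5/6.


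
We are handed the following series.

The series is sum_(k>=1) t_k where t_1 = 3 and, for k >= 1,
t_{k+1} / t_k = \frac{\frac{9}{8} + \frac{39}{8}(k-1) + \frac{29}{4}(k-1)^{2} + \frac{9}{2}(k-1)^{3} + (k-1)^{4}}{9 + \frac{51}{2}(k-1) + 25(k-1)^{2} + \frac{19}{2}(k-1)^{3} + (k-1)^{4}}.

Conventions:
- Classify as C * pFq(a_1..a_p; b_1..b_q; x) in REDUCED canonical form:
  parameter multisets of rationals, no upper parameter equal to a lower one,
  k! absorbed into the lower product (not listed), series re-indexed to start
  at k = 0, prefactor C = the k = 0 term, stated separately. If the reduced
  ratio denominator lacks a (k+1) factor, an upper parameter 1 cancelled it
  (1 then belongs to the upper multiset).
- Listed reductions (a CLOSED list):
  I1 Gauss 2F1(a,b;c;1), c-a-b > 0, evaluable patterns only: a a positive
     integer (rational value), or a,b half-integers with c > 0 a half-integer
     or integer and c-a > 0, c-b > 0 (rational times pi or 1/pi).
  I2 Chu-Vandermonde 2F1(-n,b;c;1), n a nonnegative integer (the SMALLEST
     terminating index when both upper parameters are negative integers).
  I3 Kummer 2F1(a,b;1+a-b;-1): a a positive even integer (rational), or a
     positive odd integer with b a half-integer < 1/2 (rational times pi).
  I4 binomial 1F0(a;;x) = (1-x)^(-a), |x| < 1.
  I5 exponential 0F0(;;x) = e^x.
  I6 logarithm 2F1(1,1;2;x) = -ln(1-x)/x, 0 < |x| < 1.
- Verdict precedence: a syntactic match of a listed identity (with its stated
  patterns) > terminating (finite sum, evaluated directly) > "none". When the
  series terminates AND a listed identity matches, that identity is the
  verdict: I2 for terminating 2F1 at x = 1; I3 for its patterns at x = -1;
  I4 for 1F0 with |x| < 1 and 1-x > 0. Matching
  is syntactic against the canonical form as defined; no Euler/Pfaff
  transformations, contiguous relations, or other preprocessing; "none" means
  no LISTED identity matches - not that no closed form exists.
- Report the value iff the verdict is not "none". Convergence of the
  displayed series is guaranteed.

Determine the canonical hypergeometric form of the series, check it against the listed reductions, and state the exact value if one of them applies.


x = 1 here; the reduced form reads 2F1, upper {\frac{1}{2}, \frac{3}{2}}, lower {6}, C = 3. Verdict: this is Gauss (I1, half-integer pattern) (x = 1; upper {\frac{1}{2}, \frac{3}{2}} half-integers, c = 6 in the evaluable pattern). Exact value: \frac{8192}{735} / \pi.

The tell: with t_0 = 3, cancel k + 3/2 from the displayed ratio first; then C = 3, x = 1.
Consecutive-term ratio: r(k) = 1 * (k+\frac{1}{2}) (k+\frac{3}{2}) / [(k+6) (k+1)] - poly over poly, x = 1 from leading terms; C = 3 at k = 0.


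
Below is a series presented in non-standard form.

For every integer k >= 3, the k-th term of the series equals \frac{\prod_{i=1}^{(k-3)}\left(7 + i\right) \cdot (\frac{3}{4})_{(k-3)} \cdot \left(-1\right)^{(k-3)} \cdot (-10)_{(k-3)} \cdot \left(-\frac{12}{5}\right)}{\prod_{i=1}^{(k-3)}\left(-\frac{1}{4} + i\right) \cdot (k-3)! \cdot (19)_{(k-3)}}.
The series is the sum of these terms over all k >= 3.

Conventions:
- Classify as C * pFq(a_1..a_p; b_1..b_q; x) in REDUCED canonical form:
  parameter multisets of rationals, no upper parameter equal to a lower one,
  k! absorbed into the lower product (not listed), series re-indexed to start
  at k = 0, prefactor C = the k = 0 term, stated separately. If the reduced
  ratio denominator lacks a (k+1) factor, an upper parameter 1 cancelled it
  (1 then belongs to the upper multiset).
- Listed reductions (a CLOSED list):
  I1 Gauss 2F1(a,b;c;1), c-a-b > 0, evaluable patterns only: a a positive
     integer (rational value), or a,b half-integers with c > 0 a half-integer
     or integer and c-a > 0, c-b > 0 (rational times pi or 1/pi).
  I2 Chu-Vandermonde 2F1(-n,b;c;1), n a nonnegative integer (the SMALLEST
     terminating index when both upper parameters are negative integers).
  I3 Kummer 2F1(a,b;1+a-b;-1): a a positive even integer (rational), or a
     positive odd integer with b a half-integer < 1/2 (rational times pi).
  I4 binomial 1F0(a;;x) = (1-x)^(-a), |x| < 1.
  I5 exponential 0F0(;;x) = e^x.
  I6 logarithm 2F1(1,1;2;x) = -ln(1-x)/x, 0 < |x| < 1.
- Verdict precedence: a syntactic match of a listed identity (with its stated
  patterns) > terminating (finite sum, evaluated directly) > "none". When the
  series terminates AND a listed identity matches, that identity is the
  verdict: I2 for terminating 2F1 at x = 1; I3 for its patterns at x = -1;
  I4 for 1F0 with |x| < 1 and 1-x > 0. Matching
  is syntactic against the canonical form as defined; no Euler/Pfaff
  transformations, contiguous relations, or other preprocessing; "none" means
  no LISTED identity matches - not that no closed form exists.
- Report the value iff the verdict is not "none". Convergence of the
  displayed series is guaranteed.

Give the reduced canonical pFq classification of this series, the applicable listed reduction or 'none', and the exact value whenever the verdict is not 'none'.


With C = -\frac{12}{5}: the canonical form is 2F1(-10, 8; 19; -1). Verdict: Kummer (I3) fires (x = -1; c = 19 equals 1+a-b for upper {-10, 8}: listed pattern). Its exact value is -\frac{3672}{35}.

Key observation: with t_0 = -\frac{12}{5}, the running product (C = -12/5, x = -1) telescopes to a rising factorial.
Term ratio: r(k) = -1 * (k-10) (k+8) / [(k+19) (k+1)] - poly over poly, x = -1 from leading terms; C = -\frac{12}{5} at k = 0.


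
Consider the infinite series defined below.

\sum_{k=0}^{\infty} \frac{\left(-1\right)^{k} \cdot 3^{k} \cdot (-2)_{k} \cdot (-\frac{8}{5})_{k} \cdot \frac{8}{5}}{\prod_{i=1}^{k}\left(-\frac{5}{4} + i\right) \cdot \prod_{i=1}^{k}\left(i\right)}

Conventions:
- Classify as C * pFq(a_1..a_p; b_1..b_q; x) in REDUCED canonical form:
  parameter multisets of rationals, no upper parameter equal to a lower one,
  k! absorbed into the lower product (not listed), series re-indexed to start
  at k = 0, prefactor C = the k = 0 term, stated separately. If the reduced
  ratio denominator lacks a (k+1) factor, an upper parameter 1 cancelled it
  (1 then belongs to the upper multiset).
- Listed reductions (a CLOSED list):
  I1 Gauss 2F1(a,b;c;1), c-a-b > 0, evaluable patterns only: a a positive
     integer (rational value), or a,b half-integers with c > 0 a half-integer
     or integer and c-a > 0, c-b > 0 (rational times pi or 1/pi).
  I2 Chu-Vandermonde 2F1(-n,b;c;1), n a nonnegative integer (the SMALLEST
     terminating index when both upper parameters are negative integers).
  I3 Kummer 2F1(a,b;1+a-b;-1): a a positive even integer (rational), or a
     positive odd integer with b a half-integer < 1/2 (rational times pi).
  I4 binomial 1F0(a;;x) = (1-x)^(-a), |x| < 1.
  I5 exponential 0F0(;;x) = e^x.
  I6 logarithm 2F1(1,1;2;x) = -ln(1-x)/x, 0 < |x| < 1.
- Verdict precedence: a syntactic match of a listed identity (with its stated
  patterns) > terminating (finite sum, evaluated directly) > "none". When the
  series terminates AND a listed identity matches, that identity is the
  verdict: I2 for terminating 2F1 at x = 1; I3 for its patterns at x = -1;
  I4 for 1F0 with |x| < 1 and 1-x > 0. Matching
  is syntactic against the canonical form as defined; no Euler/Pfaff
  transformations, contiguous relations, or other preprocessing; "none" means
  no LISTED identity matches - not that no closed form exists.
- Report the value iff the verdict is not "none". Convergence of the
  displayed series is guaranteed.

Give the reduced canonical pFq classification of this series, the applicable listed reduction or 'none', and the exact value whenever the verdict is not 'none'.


This is \frac{8}{5} * 2F1(-2, -\frac{8}{5}; -\frac{1}{4}; -3) in reduced canonical form. Verdict: terminating - upper -2 stops the sum at k = 2; the 3 terms are added exactly. Its exact value is -\frac{1336}{125}.

Key step: with t_0 = \frac{8}{5}, the product of the first k integers (prefactor 8/5) is k!.
Ratio: r(k) = -3 * (k-2) (k-\frac{8}{5}) / [(k-\frac{1}{4}) (k+1)] - poly over poly, x = -3 from leading terms; C = \frac{8}{5} at k = 0.


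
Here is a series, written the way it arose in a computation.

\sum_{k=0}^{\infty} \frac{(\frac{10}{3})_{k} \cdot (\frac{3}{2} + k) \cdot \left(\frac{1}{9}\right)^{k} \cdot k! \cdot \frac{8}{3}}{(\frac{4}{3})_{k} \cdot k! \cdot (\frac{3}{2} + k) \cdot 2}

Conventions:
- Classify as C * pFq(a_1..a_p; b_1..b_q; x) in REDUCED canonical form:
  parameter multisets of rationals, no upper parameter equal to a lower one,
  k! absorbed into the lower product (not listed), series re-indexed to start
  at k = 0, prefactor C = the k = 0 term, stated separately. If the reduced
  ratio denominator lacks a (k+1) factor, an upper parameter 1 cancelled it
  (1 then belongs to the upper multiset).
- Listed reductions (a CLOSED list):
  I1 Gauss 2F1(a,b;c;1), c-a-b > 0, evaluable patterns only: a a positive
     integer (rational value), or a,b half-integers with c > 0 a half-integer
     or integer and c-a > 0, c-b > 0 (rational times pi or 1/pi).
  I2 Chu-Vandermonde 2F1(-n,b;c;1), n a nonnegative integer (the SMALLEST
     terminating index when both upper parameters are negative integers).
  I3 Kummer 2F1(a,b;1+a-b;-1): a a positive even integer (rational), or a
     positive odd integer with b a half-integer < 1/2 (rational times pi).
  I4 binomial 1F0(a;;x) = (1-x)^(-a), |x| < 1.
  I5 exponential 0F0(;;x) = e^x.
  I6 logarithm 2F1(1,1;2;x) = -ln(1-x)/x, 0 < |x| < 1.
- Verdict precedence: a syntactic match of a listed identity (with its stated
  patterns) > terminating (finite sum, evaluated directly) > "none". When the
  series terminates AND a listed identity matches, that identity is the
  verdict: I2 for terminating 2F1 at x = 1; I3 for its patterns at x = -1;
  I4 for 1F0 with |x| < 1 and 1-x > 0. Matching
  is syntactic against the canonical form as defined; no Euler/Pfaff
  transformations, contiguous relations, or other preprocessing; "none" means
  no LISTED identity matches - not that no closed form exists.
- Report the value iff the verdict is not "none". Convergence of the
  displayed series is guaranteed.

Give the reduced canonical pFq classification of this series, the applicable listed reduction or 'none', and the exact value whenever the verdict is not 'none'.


At argument \frac{1}{9}: a 2F1 with upper {1, \frac{10}{3}}, lower {\frac{4}{3}}, scaled by C = \frac{4}{3}. Verdict: none. Every listed pattern misses the 2F1 form at \frac{1}{9}, upper {1, \frac{10}{3}}.

Structural cue: with t_0 = \frac{4}{3}, the constant factors (C = 4/3) combine into one prefactor.
Adjacent-term ratio: r(k) = \frac{1}{9} * (k+1) (k+\frac{10}{3}) / [(k+\frac{4}{3}) (k+1)] - rational in k. x = \frac{1}{9}; t_0 = \frac{4}{3}; negate the roots.


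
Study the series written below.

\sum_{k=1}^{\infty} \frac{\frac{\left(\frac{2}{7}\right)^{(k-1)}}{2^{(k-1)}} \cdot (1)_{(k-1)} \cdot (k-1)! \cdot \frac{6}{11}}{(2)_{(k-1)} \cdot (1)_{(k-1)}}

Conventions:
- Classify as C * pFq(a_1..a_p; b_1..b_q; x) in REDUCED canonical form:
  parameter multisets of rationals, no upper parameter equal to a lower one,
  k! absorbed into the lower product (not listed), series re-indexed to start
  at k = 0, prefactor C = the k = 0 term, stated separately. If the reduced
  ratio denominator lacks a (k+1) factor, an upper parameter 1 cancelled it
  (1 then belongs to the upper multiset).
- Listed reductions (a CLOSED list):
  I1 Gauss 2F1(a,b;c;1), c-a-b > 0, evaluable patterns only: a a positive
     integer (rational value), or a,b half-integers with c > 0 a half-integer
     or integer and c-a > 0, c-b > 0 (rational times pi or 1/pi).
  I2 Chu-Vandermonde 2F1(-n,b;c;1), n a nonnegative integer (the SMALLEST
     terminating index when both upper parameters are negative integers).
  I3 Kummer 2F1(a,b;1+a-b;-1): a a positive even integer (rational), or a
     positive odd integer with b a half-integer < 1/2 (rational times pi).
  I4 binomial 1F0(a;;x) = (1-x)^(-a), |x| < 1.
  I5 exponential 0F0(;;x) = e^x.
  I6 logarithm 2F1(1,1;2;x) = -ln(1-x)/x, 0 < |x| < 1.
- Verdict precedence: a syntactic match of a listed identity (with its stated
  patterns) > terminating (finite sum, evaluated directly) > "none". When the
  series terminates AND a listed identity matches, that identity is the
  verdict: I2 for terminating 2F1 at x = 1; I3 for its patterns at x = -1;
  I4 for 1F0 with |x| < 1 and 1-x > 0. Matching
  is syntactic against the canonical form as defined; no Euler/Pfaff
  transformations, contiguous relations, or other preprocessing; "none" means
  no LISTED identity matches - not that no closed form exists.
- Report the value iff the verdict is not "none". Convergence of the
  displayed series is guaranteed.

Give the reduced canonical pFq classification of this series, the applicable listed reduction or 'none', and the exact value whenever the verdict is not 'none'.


At argument \frac{1}{7}: a 2F1 with upper {1, 1}, lower {2}, scaled by C = \frac{6}{11}. Verdict: this is logarithm (I6) (the logarithm: parameters (1,1;2), x = \frac{1}{7}). Value: \left(-\frac{42}{11}\right) \cdot \ln\left(\frac{6}{7}\right).

Key step: x = \frac{1}{7} and the two k-th powers (C = 6/11, x = 1/7) combine into one argument.
Ratio: r(k) = \frac{1}{7} * (k+1) (k+1) / [(k+2) (k+1)] - rational in k. x = \frac{1}{7}; t_0 = \frac{6}{11}; negate the roots.


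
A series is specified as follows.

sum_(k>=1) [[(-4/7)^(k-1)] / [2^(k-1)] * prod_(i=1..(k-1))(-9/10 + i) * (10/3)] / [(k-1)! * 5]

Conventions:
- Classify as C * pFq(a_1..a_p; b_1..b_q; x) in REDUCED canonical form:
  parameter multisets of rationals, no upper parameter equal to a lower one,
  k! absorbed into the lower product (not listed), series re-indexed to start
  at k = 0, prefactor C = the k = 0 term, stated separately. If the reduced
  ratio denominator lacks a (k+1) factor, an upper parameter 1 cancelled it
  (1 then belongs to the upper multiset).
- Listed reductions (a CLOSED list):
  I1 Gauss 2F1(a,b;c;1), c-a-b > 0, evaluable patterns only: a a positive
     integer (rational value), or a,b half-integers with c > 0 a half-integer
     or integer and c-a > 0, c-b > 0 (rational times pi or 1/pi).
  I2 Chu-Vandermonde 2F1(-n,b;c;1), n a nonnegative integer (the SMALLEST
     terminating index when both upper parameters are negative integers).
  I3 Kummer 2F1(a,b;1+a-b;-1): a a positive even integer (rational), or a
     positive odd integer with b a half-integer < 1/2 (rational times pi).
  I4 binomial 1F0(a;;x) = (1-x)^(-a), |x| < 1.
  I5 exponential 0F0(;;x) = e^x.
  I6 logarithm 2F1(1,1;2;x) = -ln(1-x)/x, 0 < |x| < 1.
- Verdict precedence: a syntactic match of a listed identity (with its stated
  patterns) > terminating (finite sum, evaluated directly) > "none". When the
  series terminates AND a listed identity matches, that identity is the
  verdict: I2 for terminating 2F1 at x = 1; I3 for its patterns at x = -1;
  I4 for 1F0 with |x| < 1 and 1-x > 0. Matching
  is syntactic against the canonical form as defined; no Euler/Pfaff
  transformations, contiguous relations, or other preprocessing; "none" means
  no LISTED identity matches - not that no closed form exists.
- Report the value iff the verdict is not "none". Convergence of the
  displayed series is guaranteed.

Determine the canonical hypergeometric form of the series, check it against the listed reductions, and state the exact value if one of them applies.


Prefactor 2/3, argument -2/7: 1F0 with upper {1/10} over lower {-}. Verdict at x = -2/7: the I4 binomial reduction matches (the 1F0 binomial series: exponent -1/10, x = -2/7). Value: (2/3) * (9/7)^(-1/10).

Key observation: from the first term 2/3: the constant factors (C = 2/3) combine into one prefactor.
Adjacent-term ratio: r(k) = (-2/7) * (k+1/10) / [(k+1)] - rational in k. x = (-2/7); t_0 = 2/3; negate the roots.


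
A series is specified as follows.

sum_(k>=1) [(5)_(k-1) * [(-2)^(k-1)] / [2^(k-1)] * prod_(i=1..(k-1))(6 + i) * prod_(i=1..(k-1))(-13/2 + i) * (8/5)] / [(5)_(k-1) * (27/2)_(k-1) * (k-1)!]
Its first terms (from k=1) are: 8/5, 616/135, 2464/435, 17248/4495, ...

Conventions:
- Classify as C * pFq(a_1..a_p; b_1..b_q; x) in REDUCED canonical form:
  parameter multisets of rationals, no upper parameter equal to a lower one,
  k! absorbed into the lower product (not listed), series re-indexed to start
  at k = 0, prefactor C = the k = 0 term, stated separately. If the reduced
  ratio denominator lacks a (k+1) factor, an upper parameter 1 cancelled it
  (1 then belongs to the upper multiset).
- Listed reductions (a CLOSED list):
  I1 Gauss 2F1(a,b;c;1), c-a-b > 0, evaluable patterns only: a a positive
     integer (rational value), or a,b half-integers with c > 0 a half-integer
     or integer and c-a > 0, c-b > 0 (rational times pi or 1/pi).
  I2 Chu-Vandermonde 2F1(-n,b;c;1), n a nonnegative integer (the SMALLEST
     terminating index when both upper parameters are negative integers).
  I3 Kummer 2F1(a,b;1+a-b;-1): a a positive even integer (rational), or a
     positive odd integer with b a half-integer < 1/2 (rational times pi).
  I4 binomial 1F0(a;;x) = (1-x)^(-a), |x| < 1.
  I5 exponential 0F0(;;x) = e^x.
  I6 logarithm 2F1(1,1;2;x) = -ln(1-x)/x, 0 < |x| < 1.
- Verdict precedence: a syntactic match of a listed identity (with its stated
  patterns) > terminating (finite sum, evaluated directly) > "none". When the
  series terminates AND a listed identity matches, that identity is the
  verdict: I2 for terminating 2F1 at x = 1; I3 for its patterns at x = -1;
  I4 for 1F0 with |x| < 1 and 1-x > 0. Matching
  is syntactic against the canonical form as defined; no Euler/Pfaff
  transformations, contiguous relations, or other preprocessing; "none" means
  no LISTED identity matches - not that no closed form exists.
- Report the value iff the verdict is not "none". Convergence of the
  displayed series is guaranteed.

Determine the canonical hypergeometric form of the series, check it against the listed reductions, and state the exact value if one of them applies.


Classification (C = 8/5): 2F1 with upper {-11/2, 7}, lower {27/2}, argument x = -1. Verdict (x = -1): Kummer's theorem (I3) applies (x = -1; c = 27/2 equals 1+a-b for upper {-11/2, 7}: listed pattern). Exact value: (185910725/33554432) * pi.

Key observation: x = (-1) and the two k-th powers (C = 8/5) combine into one argument.
Consecutive-term ratio: r(k) = (-1) * (k-11/2) (k+7) / [(k+27/2) (k+1)] ; factor over Q: parameters, x = (-1), and C = 8/5.


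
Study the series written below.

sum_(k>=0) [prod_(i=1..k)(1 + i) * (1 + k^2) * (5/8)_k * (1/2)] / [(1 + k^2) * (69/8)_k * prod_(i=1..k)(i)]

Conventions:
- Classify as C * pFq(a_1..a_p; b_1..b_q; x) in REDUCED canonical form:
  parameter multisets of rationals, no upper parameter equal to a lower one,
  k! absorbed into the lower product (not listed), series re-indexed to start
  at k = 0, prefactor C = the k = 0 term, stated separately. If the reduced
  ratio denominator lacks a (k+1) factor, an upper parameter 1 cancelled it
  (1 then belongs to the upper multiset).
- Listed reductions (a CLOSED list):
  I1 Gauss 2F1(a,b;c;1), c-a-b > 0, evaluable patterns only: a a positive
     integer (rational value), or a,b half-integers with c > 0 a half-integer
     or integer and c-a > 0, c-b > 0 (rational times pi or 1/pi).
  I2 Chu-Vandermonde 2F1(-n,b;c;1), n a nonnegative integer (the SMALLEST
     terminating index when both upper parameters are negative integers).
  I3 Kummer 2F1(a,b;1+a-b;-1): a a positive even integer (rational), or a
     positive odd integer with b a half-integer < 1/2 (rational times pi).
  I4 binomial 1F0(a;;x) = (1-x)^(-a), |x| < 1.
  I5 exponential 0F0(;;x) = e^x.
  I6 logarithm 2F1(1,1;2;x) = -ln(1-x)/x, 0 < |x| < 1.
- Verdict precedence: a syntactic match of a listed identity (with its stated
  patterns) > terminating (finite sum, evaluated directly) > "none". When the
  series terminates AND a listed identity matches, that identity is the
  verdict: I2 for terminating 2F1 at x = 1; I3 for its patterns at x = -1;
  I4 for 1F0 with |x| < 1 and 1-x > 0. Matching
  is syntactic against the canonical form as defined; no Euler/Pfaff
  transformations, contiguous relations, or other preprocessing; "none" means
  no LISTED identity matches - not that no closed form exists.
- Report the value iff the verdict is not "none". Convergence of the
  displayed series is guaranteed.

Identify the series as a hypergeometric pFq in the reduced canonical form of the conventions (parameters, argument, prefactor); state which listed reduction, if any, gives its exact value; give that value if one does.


Structural cue: t_0 = 1/2 here, and striking the common factor k^2 + 1 reduces the term (C = 1/2).
Adjacent-term ratio: r(k) = 1 * (k+5/8) (k+2) / [(k+69/8) (k+1)] - rational in k, leading ratio 1; with t_0 = 1/2, classification follows.

Reduced: x = 1, 2F1, upper = {5/8, 2}, lower = {69/8}, C = 1/2. Verdict: Gauss's theorem (I1) matches (x = 1: the Gamma ratio telescopes since c-a-b = 6 > 0 and a = 2 in Z>0). Value: 3233/5376.


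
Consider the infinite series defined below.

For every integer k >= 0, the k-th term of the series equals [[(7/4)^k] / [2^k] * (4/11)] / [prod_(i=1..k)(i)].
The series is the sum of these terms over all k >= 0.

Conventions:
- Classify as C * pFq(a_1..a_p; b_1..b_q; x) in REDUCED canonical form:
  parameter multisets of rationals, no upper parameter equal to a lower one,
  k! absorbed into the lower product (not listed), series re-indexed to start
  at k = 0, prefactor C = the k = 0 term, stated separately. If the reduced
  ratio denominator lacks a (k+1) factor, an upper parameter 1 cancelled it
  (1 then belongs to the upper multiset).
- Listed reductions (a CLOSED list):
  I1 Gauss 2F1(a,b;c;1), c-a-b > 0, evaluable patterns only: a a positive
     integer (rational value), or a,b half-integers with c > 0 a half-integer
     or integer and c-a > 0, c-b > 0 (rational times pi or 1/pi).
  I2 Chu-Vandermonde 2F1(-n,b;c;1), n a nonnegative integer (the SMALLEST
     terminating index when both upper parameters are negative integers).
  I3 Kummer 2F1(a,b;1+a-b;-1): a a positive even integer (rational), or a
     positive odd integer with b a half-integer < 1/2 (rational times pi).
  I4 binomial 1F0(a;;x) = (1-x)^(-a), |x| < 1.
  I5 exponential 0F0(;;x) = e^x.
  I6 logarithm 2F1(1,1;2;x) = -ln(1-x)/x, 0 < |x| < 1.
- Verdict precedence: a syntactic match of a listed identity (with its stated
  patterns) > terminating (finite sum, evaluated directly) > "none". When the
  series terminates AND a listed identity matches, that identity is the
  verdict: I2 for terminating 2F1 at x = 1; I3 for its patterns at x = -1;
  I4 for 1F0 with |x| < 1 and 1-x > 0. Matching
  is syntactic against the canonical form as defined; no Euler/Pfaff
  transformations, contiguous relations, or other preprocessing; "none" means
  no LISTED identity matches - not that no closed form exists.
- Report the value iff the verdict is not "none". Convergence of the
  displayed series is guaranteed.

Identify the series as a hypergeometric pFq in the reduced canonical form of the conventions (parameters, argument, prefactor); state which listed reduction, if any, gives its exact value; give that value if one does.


Classification (C = 4/11): 0F0 with upper {-}, lower {-}, argument x = 7/8. Verdict: this is the exponential series (I5) (the 0F0 exponential series at x = 7/8). Hence: (4/11) * e^(7/8).

Structural cue: with t_0 = 4/11, the two k-th powers (prefactor 4/11) combine into one argument.
Term ratio: r(k) = (7/8) * 1 / [(k+1)] - rational; roots negated = parameters, x = (7/8), C = 4/11.


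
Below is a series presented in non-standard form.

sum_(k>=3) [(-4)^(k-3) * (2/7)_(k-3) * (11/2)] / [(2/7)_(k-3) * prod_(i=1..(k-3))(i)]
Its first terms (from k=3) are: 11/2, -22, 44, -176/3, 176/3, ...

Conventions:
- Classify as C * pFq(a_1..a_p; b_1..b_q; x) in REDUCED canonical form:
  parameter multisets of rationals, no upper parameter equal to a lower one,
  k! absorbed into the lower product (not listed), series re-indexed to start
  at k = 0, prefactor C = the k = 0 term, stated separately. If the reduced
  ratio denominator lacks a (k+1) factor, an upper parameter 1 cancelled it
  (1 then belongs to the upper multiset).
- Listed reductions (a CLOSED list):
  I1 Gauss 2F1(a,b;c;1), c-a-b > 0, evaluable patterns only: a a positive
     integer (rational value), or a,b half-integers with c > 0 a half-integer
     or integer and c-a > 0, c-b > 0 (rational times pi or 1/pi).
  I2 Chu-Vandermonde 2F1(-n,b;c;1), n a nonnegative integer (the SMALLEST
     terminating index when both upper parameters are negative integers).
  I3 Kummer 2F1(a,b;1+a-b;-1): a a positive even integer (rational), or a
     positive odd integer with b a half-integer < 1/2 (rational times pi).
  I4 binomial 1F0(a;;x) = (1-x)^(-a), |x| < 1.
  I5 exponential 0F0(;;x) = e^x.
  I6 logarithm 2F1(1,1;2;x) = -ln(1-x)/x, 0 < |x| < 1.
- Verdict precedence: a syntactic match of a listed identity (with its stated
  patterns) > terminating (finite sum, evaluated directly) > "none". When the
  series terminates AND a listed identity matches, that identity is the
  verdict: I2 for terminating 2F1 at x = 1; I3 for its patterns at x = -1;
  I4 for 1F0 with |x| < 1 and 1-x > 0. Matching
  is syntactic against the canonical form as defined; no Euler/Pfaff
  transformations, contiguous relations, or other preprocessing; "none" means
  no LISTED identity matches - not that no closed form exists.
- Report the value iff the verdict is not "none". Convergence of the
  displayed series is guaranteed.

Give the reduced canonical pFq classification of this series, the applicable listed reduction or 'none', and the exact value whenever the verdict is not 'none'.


Classification (C = 11/2): 0F0 with upper {-}, lower {-}, argument x = -4. Verdict (x = -4): the I5 exponential reduction applies (the 0F0 exponential series at x = -4). Hence: (11/2) * e^(-4).

Key step: x = (-4) and the product of the first k integers (C = 11/2) is k!.
Step ratio: r(k) = (-4) * 1 / [(k+1)] - rational in k, leading ratio (-4); with t_0 = 11/2, classification follows.


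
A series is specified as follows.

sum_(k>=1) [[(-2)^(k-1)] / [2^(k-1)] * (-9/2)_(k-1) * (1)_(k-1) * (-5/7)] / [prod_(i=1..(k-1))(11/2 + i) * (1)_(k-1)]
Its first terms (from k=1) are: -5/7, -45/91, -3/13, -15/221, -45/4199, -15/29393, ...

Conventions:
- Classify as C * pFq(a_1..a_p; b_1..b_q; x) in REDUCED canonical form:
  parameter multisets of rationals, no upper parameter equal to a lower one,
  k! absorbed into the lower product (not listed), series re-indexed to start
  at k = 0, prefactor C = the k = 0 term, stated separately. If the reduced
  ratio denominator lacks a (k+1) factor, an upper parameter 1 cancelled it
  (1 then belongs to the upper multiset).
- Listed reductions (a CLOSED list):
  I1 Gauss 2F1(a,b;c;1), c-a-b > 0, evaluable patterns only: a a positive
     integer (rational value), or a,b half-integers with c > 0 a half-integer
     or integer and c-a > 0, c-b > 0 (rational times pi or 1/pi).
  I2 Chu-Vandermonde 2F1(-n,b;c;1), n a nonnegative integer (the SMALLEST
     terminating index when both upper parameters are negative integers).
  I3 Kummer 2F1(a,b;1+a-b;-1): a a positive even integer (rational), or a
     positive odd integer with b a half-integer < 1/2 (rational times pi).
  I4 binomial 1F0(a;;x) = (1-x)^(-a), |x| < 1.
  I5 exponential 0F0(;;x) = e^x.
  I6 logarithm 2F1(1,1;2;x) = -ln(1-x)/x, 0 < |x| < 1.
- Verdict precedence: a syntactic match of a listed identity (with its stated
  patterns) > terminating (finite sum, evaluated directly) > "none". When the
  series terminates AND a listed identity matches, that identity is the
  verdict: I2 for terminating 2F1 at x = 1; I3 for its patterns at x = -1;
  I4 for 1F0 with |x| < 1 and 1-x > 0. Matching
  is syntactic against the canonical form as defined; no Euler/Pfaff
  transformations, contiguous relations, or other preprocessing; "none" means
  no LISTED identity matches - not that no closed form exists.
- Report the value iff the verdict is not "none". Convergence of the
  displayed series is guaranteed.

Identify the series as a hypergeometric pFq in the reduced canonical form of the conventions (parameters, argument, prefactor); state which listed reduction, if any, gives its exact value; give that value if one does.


Structural cue: t_0 = -5/7 here, and the lower running product (prefactor -5/7) is a rising factorial.
Term ratio: r(k) = (-1) * (k-9/2) (k+1) / [(k+13/2) (k+1)] - rational in k, leading ratio (-1); with t_0 = -5/7, classification follows.

At argument -1: a 2F1 with upper {-9/2, 1}, lower {13/2}, scaled by C = -5/7. Verdict: this is Kummer's theorem (I3) (x = -1; c = 13/2 equals 1+a-b for upper {-9/2, 1}: listed pattern). Sum: (-495/1024) * pi.


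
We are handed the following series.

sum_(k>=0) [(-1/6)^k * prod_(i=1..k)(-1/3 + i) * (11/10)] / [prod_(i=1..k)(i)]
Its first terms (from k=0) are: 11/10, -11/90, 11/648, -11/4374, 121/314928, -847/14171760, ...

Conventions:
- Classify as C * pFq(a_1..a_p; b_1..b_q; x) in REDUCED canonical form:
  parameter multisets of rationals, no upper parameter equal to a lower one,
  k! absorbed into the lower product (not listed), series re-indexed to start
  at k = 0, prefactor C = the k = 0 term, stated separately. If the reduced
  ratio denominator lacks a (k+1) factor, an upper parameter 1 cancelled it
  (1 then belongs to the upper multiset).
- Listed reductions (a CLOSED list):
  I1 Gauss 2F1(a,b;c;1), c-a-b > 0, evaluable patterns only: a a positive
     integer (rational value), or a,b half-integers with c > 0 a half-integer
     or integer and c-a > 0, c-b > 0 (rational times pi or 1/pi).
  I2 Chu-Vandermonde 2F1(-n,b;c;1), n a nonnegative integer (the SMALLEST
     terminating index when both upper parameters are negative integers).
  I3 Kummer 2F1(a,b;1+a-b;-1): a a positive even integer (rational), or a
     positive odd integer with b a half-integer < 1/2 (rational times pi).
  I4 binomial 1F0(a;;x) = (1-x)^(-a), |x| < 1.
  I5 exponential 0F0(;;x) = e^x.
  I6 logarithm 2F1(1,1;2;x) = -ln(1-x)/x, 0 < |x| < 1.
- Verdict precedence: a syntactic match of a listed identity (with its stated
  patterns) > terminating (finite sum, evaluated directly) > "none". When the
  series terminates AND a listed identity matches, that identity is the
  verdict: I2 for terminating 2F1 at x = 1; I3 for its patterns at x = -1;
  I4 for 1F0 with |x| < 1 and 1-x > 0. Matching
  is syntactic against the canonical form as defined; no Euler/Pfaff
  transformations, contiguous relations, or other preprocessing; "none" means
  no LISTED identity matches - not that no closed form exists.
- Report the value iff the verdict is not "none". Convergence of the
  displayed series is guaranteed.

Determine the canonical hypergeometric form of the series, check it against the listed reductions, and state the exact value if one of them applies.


The series (x = -1/6) is 1F0: upper {2/3}, lower {-}, prefactor 11/10. Verdict: this is the I4 binomial reduction (the 1F0 binomial series: exponent -2/3, x = -1/6). Its exact value is (11/10) * (7/6)^(-2/3).

The tell: t_0 being 11/10, the running product (C = 11/10, x = -1/6) telescopes to a rising factorial.
Consecutive-term ratio: r(k) = (-1/6) * (k+2/3) / [(k+1)] - rational; roots negated = parameters, x = (-1/6), C = 11/10.


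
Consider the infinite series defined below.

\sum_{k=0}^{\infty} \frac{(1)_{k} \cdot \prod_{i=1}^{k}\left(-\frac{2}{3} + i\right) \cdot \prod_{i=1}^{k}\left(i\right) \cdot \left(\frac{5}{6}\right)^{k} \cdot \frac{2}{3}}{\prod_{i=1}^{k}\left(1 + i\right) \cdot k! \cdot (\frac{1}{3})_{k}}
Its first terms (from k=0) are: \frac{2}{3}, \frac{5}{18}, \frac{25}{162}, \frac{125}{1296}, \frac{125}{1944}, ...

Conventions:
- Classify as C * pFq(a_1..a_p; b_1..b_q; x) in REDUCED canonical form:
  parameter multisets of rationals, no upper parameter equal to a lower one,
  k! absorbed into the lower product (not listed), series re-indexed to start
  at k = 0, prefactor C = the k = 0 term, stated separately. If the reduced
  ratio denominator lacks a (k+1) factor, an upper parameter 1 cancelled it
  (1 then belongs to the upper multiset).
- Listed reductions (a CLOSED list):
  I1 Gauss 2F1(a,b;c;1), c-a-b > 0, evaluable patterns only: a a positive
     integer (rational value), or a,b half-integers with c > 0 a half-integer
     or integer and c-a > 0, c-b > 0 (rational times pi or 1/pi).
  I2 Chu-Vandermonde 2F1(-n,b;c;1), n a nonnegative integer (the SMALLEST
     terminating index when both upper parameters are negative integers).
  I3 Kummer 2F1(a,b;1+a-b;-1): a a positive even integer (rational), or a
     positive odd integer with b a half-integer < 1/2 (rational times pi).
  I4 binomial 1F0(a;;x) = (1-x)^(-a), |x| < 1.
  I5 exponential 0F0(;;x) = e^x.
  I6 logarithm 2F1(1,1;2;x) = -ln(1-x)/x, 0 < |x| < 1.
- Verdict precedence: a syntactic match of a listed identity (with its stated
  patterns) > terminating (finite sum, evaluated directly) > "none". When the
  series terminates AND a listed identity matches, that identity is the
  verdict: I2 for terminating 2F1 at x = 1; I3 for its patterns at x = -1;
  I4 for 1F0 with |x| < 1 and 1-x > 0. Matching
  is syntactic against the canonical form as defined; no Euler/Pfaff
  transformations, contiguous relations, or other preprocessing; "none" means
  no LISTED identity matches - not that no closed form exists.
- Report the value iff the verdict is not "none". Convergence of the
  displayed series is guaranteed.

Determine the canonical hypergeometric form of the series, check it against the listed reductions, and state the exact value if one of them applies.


x = \frac{5}{6} here; the reduced form reads 2F1, upper {1, 1}, lower {2}, C = \frac{2}{3}. Verdict at x = \frac{5}{6}: logarithm (I6) matches (the logarithm: parameters (1,1;2), x = \frac{5}{6}). Its exact value is \left(-\frac{4}{5}\right) \cdot \ln\left(\frac{1}{6}\right).

The tell: t_0 being \frac{2}{3}, the running product (C = 2/3) telescopes to a rising factorial.
Term ratio: r(k) = \frac{5}{6} * (k+1) (k+1) / [(k+2) (k+1)] - poly over poly, x = \frac{5}{6} from leading terms; C = \frac{2}{3} at k = 0.


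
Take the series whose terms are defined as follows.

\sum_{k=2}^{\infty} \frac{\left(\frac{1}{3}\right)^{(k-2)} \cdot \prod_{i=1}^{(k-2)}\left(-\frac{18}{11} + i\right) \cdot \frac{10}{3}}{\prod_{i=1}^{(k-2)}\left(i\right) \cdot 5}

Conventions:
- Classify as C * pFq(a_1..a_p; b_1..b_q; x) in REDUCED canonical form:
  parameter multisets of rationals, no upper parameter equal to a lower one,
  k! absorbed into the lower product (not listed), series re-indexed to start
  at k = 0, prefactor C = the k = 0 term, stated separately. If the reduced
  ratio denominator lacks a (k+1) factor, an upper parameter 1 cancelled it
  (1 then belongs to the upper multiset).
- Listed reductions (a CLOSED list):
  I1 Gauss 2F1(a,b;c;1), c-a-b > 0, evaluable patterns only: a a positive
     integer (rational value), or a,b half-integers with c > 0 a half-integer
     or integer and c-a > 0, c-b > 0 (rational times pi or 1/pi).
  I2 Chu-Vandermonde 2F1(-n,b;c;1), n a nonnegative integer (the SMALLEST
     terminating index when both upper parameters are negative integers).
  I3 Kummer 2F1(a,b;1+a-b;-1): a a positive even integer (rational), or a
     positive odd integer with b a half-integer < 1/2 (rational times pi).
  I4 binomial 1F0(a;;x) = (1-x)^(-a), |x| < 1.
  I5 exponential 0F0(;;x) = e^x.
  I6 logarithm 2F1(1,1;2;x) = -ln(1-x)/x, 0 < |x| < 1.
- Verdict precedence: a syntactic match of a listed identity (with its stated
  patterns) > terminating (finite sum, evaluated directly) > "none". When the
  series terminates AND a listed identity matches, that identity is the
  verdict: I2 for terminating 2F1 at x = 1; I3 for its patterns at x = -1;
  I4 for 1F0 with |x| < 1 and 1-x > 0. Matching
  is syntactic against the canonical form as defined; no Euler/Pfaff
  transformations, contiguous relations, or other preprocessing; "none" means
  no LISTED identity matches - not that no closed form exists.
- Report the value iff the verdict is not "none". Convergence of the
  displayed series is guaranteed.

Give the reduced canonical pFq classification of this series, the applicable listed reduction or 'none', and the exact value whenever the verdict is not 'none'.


This is \frac{2}{3} * 1F0(-\frac{7}{11}; -; \frac{1}{3}) in reduced canonical form. Verdict (x = \frac{1}{3}): the binomial series (I4) applies (the 1F0 binomial series: exponent 7/11, x = \frac{1}{3}). Value: \frac{2}{3} \cdot \left(\frac{2}{3}\right)^{\frac{7}{11}}.

The tell: x = \frac{1}{3} and the product of the first k integers (C = 2/3) is k!.
Term ratio: r(k) = \frac{1}{3} * (k-\frac{7}{11}) / [(k+1)] ; factor over Q: parameters, x = \frac{1}{3}, and C = \frac{2}{3}.


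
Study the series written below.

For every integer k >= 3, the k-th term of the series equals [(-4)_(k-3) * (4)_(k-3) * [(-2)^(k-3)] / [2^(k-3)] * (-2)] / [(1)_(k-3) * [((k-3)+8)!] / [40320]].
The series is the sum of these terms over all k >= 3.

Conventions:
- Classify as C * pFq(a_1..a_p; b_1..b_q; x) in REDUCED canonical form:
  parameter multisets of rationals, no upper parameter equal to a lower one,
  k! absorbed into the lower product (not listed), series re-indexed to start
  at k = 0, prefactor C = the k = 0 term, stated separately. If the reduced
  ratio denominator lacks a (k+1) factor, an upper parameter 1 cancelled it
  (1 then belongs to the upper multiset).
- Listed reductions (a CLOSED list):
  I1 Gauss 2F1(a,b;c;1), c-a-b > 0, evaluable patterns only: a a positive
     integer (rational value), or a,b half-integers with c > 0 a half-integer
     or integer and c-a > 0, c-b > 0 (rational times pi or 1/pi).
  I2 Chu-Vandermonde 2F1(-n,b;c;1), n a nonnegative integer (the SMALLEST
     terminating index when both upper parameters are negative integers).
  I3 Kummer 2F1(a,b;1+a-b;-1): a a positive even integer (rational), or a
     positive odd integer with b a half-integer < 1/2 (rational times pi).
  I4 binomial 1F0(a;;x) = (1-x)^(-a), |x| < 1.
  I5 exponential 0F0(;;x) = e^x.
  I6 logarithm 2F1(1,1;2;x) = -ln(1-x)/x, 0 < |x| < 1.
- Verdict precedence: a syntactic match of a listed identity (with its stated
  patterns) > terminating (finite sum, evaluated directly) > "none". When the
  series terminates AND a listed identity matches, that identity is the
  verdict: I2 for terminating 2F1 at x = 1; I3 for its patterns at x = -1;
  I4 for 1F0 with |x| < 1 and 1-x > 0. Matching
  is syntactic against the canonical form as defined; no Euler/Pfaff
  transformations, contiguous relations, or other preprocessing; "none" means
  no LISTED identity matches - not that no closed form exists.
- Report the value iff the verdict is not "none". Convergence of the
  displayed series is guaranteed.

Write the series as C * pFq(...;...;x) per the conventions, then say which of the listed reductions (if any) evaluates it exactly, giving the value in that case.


With C = -2: the canonical form is 2F1(-4, 4; 9; -1). Verdict at x = -1: the Kummer evaluation I3 matches (x = -1; c = 9 equals 1+a-b for upper {-4, 4}: listed pattern). Sum: -28/3.

The tell: t_0 = -2 here, and the denominator's factorial ratio (prefactor -2) is a lower Pochhammer.
Step ratio: r(k) = (-1) * (k-4) (k+4) / [(k+9) (k+1)] - poly over poly, x = (-1) from leading terms; C = -2 at k = 0.
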